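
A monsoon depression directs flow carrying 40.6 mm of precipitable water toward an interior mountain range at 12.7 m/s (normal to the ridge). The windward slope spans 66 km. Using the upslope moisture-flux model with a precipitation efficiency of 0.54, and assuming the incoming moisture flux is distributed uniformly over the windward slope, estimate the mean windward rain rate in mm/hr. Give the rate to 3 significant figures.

Incoming column moisture flux per unit ridge length: F = V × PW = 12.7 × 40.6 = 515.62 mm·m/s.
Spread over the 66 km slope with efficiency ε = 0.54: R = ε·F/W = 0.54 × 515.62 / 66000 m = 4.219e-03 mm/s.
R = 4.219e-03 × 3600 = 15.2 mm/hr.

R ≈ 15.2 mm/hr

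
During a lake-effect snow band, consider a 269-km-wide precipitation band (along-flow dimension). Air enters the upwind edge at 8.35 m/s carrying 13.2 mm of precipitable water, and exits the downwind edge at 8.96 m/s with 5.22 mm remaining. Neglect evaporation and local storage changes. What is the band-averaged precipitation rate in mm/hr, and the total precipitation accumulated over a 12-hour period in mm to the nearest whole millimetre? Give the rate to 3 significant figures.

R ≈ 0.849 mm/hr; total ≈ 10 mm

Column moisture flux per unit crosswind length is F = V × PW.
Inflow: F_in = 8.35 × 13.2 = 110.22 mm·m/s
Outflow: F_out = 8.96 × 5.22 = 46.7712 mm·m/s
Steady-state rate R = (F_in − F_out)/L = (110.22 − 46.7712) / 269000 m = 2.359e-04 mm/s.
R = 2.359e-04 × 3600 = 0.849 mm/hr.
Over 12 h: total = 0.849 × 12 = 10.188 ≈ 10 mm.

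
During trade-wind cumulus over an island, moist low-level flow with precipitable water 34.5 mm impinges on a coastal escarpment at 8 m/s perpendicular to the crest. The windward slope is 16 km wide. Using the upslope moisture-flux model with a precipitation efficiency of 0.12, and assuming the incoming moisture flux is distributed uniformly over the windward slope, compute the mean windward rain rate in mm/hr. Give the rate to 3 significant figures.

R ≈ 7.45 mm/hr

Incoming column moisture flux per unit ridge length: F = V × PW = 8 × 34.5 = 276 mm·m/s.
Spread over the 16 km slope with efficiency ε = 0.12: R = ε·F/W = 0.12 × 276 / 16000 m = 2.070e-03 mm/s.
R = 2.070e-03 × 3600 = 7.45 mm/hr.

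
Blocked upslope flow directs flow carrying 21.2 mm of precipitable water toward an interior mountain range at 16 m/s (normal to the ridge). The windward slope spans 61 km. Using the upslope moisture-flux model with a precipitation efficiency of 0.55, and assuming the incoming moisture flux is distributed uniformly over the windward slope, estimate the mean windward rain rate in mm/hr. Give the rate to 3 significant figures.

Incoming column moisture flux per unit ridge length: F = V × PW = 16 × 21.2 = 339.2 mm·m/s.
Spread over the 61 km slope with efficiency ε = 0.55: R = ε·F/W = 0.55 × 339.2 / 61000 m = 3.058e-03 mm/s.
R = 3.058e-03 × 3600 = 11.0 mm/hr.

R ≈ 11.0 mm/hr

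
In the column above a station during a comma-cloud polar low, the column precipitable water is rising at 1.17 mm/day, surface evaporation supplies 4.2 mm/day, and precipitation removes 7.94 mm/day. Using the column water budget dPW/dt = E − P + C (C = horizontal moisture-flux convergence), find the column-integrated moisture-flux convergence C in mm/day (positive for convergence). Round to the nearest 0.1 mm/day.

C ≈ 4.9 mm/day

dPW/dt = +1.17 mm/day.
C = dPW/dt − E + P = (+1.17) − 4.2 + 7.94 = 4.9 mm/day.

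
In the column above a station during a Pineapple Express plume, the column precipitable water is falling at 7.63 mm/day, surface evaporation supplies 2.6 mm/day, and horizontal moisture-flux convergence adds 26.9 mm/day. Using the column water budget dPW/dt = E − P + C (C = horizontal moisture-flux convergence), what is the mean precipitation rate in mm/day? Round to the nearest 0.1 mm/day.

P ≈ 37.1 mm/day

dPW/dt = -7.63 mm/day.
P = E + C − dPW/dt = 2.6 + (26.9) − (-7.63) = 37.1 mm/day.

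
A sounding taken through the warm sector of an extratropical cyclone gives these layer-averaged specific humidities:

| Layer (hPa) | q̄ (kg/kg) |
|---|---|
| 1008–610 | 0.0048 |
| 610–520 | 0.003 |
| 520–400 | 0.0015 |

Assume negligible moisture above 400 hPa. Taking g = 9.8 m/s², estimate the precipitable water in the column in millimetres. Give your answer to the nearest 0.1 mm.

PW ≈ 24.1 mm

Precipitable water is the column-integrated vapour mass per unit area: PW = (1/g) Σ q̄ Δp, with q in kg/kg and Δp in Pa (1 kg/m² of water = 1 mm).
Layer 1008–610 hPa: Δp = 398 hPa = 39800 Pa, q̄ = 0.0048 kg/kg → 0.0048 × 39800 / 9.8 = 19.49 mm
Layer 610–520 hPa: Δp = 90 hPa = 9000 Pa, q̄ = 0.003 kg/kg → 0.003 × 9000 / 9.8 = 2.76 mm
Layer 520–400 hPa: Δp = 120 hPa = 12000 Pa, q̄ = 0.0015 kg/kg → 0.0015 × 12000 / 9.8 = 1.84 mm
PW = 19.49 + 2.76 + 1.84 = 24.09 ≈ 24.1 mm.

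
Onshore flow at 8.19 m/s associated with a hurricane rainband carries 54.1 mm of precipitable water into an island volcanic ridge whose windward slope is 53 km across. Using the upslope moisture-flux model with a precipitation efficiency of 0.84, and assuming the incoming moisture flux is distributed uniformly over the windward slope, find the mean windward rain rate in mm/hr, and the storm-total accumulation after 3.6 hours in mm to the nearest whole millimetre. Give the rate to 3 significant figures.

Incoming column moisture flux per unit ridge length: F = V × PW = 8.19 × 54.1 = 443.079 mm·m/s.
Spread over the 53 km slope with efficiency ε = 0.84: R = ε·F/W = 0.84 × 443.079 / 53000 m = 7.022e-03 mm/s.
R = 7.022e-03 × 3600 = 25.3 mm/hr.
Over 3.6 h: total = 25.3 × 3.6 = 91.08 ≈ 91 mm.

R ≈ 25.3 mm/hr; total ≈ 91 mm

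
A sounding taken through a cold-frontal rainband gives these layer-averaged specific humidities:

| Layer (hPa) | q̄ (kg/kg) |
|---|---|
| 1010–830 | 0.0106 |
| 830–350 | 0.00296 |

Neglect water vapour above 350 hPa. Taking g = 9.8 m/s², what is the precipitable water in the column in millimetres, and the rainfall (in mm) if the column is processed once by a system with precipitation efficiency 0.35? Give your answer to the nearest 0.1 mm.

Precipitable water is the column-integrated vapour mass per unit area: PW = (1/g) Σ q̄ Δp, with q in kg/kg and Δp in Pa (1 kg/m² of water = 1 mm).
Layer 1010–830 hPa: Δp = 180 hPa = 18000 Pa, q̄ = 0.0106 kg/kg → 0.0106 × 18000 / 9.8 = 19.47 mm
Layer 830–350 hPa: Δp = 480 hPa = 48000 Pa, q̄ = 0.00296 kg/kg → 0.00296 × 48000 / 9.8 = 14.50 mm
PW = 19.47 + 14.50 = 33.97 ≈ 34.0 mm.
Rainfall = ε × PW = 0.35 × 34.0 = 11.9 mm.

PW ≈ 34.0 mm; rainfall ≈ 11.9 mm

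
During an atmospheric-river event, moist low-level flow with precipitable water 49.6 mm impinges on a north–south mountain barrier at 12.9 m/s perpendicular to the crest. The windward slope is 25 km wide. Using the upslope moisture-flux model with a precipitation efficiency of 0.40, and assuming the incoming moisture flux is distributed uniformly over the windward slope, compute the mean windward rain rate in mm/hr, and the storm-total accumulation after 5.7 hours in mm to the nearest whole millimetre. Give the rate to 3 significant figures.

R ≈ 36.9 mm/hr; total ≈ 210 mm

Incoming column moisture flux per unit ridge length: F = V × PW = 12.9 × 49.6 = 639.84 mm·m/s.
Spread over the 25 km slope with efficiency ε = 0.40: R = ε·F/W = 0.40 × 639.84 / 25000 m = 1.024e-02 mm/s.
R = 1.024e-02 × 3600 = 36.9 mm/hr.
Over 5.7 h: total = 36.9 × 5.7 = 210.33 ≈ 210 mm.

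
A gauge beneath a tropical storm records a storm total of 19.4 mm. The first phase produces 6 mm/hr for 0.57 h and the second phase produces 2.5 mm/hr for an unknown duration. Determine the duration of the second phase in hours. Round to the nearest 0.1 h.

Known phases: 6 × 0.57 = 3.42 mm.
Remaining depth = 19.4 − 3.42 = 15.98 mm.
Duration = 15.98 / 2.5 = 6.4 h.

duration ≈ 6.4 h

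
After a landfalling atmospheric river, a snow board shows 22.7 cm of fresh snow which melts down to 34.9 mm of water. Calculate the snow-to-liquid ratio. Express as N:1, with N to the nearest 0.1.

ratio ≈ 6.5

Ratio = snow depth / SWE = 227 mm / 34.9 mm = 6.5, i.e. 6.5:1.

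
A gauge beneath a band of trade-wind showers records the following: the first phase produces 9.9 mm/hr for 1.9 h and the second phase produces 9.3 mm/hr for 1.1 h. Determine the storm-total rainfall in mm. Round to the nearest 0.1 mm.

total ≈ 29.0 mm

Total = Σ Rᵢ Δtᵢ = 9.9 × 1.9 + 9.3 × 1.1
      = 18.81 + 10.23 = 29.0 mm.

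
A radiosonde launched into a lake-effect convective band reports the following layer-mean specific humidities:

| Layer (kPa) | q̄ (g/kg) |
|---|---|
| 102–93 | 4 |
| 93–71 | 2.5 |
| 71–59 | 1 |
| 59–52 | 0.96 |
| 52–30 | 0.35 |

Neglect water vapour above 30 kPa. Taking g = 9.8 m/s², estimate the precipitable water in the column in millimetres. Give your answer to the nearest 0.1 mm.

PW ≈ 12.0 mm

Precipitable water is the column-integrated vapour mass per unit area: PW = (1/g) Σ q̄ Δp, with q in kg/kg and Δp in Pa (1 kg/m² of water = 1 mm).
Layer 102–93 kPa: Δp = 90 hPa = 9000 Pa, q̄ = 0.004 kg/kg → 0.004 × 9000 / 9.8 = 3.67 mm
Layer 93–71 kPa: Δp = 220 hPa = 22000 Pa, q̄ = 0.0025 kg/kg → 0.0025 × 22000 / 9.8 = 5.61 mm
Layer 71–59 kPa: Δp = 120 hPa = 12000 Pa, q̄ = 0.001 kg/kg → 0.001 × 12000 / 9.8 = 1.22 mm
Layer 59–52 kPa: Δp = 70 hPa = 7000 Pa, q̄ = 0.00096 kg/kg → 0.00096 × 7000 / 9.8 = 0.69 mm
Layer 52–30 kPa: Δp = 220 hPa = 22000 Pa, q̄ = 0.00035 kg/kg → 0.00035 × 22000 / 9.8 = 0.79 mm
PW = 3.67 + 5.61 + 1.22 + 0.69 + 0.79 = 11.98 ≈ 12.0 mm.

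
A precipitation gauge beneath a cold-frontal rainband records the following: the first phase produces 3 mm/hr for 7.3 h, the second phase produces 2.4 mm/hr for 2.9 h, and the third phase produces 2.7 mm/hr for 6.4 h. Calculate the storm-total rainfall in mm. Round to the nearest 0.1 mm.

Total = Σ Rᵢ Δtᵢ = 3 × 7.3 + 2.4 × 2.9 + 2.7 × 6.4
      = 21.9 + 6.96 + 17.28 = 46.1 mm.

total ≈ 46.1 mm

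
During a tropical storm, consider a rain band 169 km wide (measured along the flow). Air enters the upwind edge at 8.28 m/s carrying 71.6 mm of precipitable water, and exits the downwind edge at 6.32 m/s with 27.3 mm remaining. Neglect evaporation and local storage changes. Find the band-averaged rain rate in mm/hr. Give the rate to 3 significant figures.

Column moisture flux per unit crosswind length is F = V × PW.
Inflow: F_in = 8.28 × 71.6 = 592.848 mm·m/s
Outflow: F_out = 6.32 × 27.3 = 172.536 mm·m/s
Steady-state rate R = (F_in − F_out)/L = (592.848 − 172.536) / 169000 m = 2.487e-03 mm/s.
R = 2.487e-03 × 3600 = 8.95 mm/hr.

R ≈ 8.95 mm/hr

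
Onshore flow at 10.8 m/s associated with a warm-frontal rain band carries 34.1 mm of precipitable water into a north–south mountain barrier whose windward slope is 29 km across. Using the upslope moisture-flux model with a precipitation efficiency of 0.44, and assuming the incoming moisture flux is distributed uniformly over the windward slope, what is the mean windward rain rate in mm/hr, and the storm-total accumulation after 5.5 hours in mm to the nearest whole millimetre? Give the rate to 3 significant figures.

R ≈ 20.1 mm/hr; total ≈ 111 mm

Incoming column moisture flux per unit ridge length: F = V × PW = 10.8 × 34.1 = 368.28 mm·m/s.
Spread over the 29 km slope with efficiency ε = 0.44: R = ε·F/W = 0.44 × 368.28 / 29000 m = 5.588e-03 mm/s.
R = 5.588e-03 × 3600 = 20.1 mm/hr.
Over 5.5 h: total = 20.1 × 5.5 = 110.55 ≈ 111 mm.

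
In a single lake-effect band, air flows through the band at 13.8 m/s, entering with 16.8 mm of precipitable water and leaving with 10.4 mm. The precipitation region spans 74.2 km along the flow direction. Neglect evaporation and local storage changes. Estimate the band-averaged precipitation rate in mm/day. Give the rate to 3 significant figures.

R ≈ 103 mm/day

Column moisture flux per unit crosswind length is F = V × PW.
Inflow: F_in = 13.8 × 16.8 = 231.84 mm·m/s
Outflow: F_out = 13.8 × 10.4 = 143.52 mm·m/s
Steady-state rate R = (F_in − F_out)/L = (231.84 − 143.52) / 74200 m = 1.190e-03 mm/s.
R = 1.190e-03 × 3600 × 24 = 103 mm/day.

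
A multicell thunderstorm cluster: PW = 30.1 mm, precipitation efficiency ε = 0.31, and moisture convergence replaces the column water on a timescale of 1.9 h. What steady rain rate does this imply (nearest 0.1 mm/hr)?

Each overturning extracts ε × PW = 0.31 × 30.1 = 9.331 mm.
Rate = ε·PW / τ = 9.331 / 1.9 h = 4.9 mm/hr.

R ≈ 4.9 mm/hr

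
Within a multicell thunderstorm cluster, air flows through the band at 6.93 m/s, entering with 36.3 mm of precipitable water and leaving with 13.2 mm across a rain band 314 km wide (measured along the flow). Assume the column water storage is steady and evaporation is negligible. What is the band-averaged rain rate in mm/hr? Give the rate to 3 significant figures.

R ≈ 1.84 mm/hr

Column moisture flux per unit crosswind length is F = V × PW.
Inflow: F_in = 6.93 × 36.3 = 251.559 mm·m/s
Outflow: F_out = 6.93 × 13.2 = 91.476 mm·m/s
Steady-state rate R = (F_in − F_out)/L = (251.559 − 91.476) / 314000 m = 5.098e-04 mm/s.
R = 5.098e-04 × 3600 = 1.84 mm/hr.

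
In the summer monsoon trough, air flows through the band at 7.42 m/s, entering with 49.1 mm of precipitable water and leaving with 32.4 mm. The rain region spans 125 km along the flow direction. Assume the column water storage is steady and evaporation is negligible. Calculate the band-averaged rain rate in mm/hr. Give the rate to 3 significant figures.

Column moisture flux per unit crosswind length is F = V × PW.
Inflow: F_in = 7.42 × 49.1 = 364.322 mm·m/s
Outflow: F_out = 7.42 × 32.4 = 240.408 mm·m/s
Steady-state rate R = (F_in − F_out)/L = (364.322 − 240.408) / 125000 m = 9.913e-04 mm/s.
R = 9.913e-04 × 3600 = 3.57 mm/hr.

R ≈ 3.57 mm/hr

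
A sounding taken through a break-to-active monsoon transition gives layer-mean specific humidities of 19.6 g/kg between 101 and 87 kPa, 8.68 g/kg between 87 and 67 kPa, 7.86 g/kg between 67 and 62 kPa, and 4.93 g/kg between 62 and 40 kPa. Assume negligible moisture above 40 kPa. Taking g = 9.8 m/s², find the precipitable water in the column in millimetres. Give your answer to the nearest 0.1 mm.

PW ≈ 60.8 mm

Precipitable water is the column-integrated vapour mass per unit area: PW = (1/g) Σ q̄ Δp, with q in kg/kg and Δp in Pa (1 kg/m² of water = 1 mm).
Layer 101–87 kPa: Δp = 140 hPa = 14000 Pa, q̄ = 0.0196 kg/kg → 0.0196 × 14000 / 9.8 = 28.00 mm
Layer 87–67 kPa: Δp = 200 hPa = 20000 Pa, q̄ = 0.00868 kg/kg → 0.00868 × 20000 / 9.8 = 17.71 mm
Layer 67–62 kPa: Δp = 50 hPa = 5000 Pa, q̄ = 0.00786 kg/kg → 0.00786 × 5000 / 9.8 = 4.01 mm
Layer 62–40 kPa: Δp = 220 hPa = 22000 Pa, q̄ = 0.00493 kg/kg → 0.00493 × 22000 / 9.8 = 11.07 mm
PW = 28.00 + 17.71 + 4.01 + 11.07 = 60.79 ≈ 60.8 mm.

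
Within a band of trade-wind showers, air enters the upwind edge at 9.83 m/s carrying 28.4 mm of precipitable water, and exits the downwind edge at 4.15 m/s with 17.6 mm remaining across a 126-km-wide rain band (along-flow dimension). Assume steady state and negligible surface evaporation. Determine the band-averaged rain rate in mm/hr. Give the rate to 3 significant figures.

Column moisture flux per unit crosswind length is F = V × PW.
Inflow: F_in = 9.83 × 28.4 = 279.172 mm·m/s
Outflow: F_out = 4.15 × 17.6 = 73.04 mm·m/s
Steady-state rate R = (F_in − F_out)/L = (279.172 − 73.04) / 126000 m = 1.636e-03 mm/s.
R = 1.636e-03 × 3600 = 5.89 mm/hr.

R ≈ 5.89 mm/hr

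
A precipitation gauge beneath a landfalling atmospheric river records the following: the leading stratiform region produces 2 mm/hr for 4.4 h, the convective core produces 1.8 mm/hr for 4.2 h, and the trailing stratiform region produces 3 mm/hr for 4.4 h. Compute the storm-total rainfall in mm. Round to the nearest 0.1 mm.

total ≈ 29.6 mm

Total = Σ Rᵢ Δtᵢ = 2 × 4.4 + 1.8 × 4.2 + 3 × 4.4
      = 8.8 + 7.56 + 13.2 = 29.6 mm.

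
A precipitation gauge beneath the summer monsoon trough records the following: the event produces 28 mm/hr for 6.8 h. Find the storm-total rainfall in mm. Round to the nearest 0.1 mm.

total ≈ 190.4 mm

Total = Σ Rᵢ Δtᵢ = 28 × 6.8
      = 190.4 = 190.4 mm.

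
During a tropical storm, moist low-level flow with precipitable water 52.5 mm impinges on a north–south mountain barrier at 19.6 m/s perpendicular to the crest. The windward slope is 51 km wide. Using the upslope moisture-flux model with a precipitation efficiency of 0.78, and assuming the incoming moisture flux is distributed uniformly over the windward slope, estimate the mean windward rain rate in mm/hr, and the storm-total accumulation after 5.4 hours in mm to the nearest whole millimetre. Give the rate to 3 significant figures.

Incoming column moisture flux per unit ridge length: F = V × PW = 19.6 × 52.5 = 1029 mm·m/s.
Spread over the 51 km slope with efficiency ε = 0.78: R = ε·F/W = 0.78 × 1029 / 51000 m = 1.574e-02 mm/s.
R = 1.574e-02 × 3600 = 56.7 mm/hr.
Over 5.4 h: total = 56.7 × 5.4 = 306.18 ≈ 306 mm.

R ≈ 56.7 mm/hr; total ≈ 306 mm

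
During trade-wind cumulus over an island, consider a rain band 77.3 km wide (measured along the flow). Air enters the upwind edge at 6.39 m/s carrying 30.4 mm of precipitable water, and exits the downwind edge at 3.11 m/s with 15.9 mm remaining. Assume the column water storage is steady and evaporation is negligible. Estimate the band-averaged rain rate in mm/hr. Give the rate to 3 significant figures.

R ≈ 6.74 mm/hr

Column moisture flux per unit crosswind length is F = V × PW.
Inflow: F_in = 6.39 × 30.4 = 194.256 mm·m/s
Outflow: F_out = 3.11 × 15.9 = 49.449 mm·m/s
Steady-state rate R = (F_in − F_out)/L = (194.256 − 49.449) / 77300 m = 1.873e-03 mm/s.
R = 1.873e-03 × 3600 = 6.74 mm/hr.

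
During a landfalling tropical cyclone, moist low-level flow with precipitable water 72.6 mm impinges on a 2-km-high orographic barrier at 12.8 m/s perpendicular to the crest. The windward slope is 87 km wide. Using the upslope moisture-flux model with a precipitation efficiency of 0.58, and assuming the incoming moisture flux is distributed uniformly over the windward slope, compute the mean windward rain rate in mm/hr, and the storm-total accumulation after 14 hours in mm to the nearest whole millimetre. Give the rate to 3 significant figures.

R ≈ 22.3 mm/hr; total ≈ 312 mm

Incoming column moisture flux per unit ridge length: F = V × PW = 12.8 × 72.6 = 929.28 mm·m/s.
Spread over the 87 km slope with efficiency ε = 0.58: R = ε·F/W = 0.58 × 929.28 / 87000 m = 6.195e-03 mm/s.
R = 6.195e-03 × 3600 = 22.3 mm/hr.
Over 14 h: total = 22.3 × 14 = 312.2 ≈ 312 mm.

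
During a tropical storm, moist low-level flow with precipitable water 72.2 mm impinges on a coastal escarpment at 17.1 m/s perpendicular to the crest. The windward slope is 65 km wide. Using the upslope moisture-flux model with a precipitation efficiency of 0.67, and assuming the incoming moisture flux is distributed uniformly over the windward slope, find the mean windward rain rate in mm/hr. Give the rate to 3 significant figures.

Incoming column moisture flux per unit ridge length: F = V × PW = 17.1 × 72.2 = 1234.62 mm·m/s.
Spread over the 65 km slope with efficiency ε = 0.67: R = ε·F/W = 0.67 × 1234.62 / 65000 m = 1.273e-02 mm/s.
R = 1.273e-02 × 3600 = 45.8 mm/hr.

R ≈ 45.8 mm/hr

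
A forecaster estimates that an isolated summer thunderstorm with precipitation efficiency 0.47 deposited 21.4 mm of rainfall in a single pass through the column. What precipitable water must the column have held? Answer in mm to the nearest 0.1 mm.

PW ≈ 45.5 mm

PW = rainfall / ε = 21.4 / 0.47 = 45.5 mm.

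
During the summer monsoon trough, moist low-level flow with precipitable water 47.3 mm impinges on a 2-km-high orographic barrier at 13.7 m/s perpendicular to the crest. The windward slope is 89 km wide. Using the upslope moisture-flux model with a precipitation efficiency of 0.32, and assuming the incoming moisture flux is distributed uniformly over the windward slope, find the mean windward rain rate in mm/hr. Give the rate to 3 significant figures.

R ≈ 8.39 mm/hr

Incoming column moisture flux per unit ridge length: F = V × PW = 13.7 × 47.3 = 648.01 mm·m/s.
Spread over the 89 km slope with efficiency ε = 0.32: R = ε·F/W = 0.32 × 648.01 / 89000 m = 2.330e-03 mm/s.
R = 2.330e-03 × 3600 = 8.39 mm/hr.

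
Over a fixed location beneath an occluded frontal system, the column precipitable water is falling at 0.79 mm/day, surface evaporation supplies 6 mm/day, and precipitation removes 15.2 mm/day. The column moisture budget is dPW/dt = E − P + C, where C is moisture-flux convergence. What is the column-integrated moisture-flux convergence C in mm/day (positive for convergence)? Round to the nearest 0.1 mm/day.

dPW/dt = -0.79 mm/day.
C = dPW/dt − E + P = (-0.79) − 6 + 15.2 = 8.4 mm/day.

C ≈ 8.4 mm/day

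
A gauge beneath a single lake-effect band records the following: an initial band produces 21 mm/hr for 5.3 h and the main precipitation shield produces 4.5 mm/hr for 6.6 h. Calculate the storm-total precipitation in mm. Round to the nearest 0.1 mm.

Total = Σ Rᵢ Δtᵢ = 21 × 5.3 + 4.5 × 6.6
      = 111.3 + 29.7 = 141.0 mm.

total ≈ 141.0 mm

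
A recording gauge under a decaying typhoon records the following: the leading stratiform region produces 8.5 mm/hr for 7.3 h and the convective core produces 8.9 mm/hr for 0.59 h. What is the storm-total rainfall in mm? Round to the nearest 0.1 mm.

total ≈ 67.3 mm

Total = Σ Rᵢ Δtᵢ = 8.5 × 7.3 + 8.9 × 0.59
      = 62.05 + 5.251 = 67.3 mm.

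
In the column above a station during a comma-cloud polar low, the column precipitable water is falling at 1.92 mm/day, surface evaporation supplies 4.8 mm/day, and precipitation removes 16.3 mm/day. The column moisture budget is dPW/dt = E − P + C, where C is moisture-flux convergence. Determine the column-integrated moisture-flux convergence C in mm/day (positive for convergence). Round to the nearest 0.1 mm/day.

dPW/dt = -1.92 mm/day.
C = dPW/dt − E + P = (-1.92) − 4.8 + 16.3 = 9.6 mm/day.

C ≈ 9.6 mm/day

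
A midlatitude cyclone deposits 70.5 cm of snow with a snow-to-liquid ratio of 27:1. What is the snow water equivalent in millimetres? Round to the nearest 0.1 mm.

SWE = snow depth / ratio = 70.5 cm / 27 = 2.611 cm = 26.1 mm.

SWE ≈ 26.1 mm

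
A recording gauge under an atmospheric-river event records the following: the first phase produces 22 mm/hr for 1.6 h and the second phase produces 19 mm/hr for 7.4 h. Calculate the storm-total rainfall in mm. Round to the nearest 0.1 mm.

total ≈ 175.8 mm

Total = Σ Rᵢ Δtᵢ = 22 × 1.6 + 19 × 7.4
      = 35.2 + 140.6 = 175.8 mm.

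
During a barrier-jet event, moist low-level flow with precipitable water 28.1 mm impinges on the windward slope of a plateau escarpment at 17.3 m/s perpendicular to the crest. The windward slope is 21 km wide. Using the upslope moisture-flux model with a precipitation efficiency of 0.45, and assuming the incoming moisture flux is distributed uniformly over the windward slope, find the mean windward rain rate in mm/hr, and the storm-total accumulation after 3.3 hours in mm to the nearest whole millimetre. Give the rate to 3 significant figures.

Incoming column moisture flux per unit ridge length: F = V × PW = 17.3 × 28.1 = 486.13 mm·m/s.
Spread over the 21 km slope with efficiency ε = 0.45: R = ε·F/W = 0.45 × 486.13 / 21000 m = 1.042e-02 mm/s.
R = 1.042e-02 × 3600 = 37.5 mm/hr.
Over 3.3 h: total = 37.5 × 3.3 = 123.75 ≈ 124 mm.

R ≈ 37.5 mm/hr; total ≈ 124 mm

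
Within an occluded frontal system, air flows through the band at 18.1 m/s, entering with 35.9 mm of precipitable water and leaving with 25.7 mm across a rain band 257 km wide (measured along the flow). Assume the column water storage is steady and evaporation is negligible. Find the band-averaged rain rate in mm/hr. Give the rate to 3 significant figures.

R ≈ 2.59 mm/hr

Column moisture flux per unit crosswind length is F = V × PW.
Inflow: F_in = 18.1 × 35.9 = 649.79 mm·m/s
Outflow: F_out = 18.1 × 25.7 = 465.17 mm·m/s
Steady-state rate R = (F_in − F_out)/L = (649.79 − 465.17) / 257000 m = 7.184e-04 mm/s.
R = 7.184e-04 × 3600 = 2.59 mm/hr.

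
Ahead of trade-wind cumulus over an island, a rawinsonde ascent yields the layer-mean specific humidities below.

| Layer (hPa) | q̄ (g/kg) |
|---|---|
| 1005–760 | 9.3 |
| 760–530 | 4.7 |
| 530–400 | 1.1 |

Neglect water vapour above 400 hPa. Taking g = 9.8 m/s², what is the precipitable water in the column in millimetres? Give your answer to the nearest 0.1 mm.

Precipitable water is the column-integrated vapour mass per unit area: PW = (1/g) Σ q̄ Δp, with q in kg/kg and Δp in Pa (1 kg/m² of water = 1 mm).
Layer 1005–760 hPa: Δp = 245 hPa = 24500 Pa, q̄ = 0.0093 kg/kg → 0.0093 × 24500 / 9.8 = 23.25 mm
Layer 760–530 hPa: Δp = 230 hPa = 23000 Pa, q̄ = 0.0047 kg/kg → 0.0047 × 23000 / 9.8 = 11.03 mm
Layer 530–400 hPa: Δp = 130 hPa = 13000 Pa, q̄ = 0.0011 kg/kg → 0.0011 × 13000 / 9.8 = 1.46 mm
PW = 23.25 + 11.03 + 1.46 = 35.74 ≈ 35.7 mm.

PW ≈ 35.7 mm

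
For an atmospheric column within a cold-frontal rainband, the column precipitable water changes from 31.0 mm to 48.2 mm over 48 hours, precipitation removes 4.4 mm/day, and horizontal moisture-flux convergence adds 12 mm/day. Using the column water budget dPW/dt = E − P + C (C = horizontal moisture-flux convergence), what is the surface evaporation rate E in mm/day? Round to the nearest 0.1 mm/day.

E ≈ 1.0 mm/day

dPW/dt = (48.2 − 31.0) mm / (48/24 day) = +8.600 mm/day.
E = dPW/dt + P − C = (+8.600) + 4.4 − (12) = 1.0 mm/day.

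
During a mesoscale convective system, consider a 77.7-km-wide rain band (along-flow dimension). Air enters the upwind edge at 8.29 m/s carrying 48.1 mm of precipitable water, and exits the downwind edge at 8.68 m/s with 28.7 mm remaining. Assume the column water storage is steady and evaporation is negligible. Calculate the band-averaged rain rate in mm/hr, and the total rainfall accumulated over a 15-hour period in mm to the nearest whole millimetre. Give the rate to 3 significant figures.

Column moisture flux per unit crosswind length is F = V × PW.
Inflow: F_in = 8.29 × 48.1 = 398.749 mm·m/s
Outflow: F_out = 8.68 × 28.7 = 249.116 mm·m/s
Steady-state rate R = (F_in − F_out)/L = (398.749 − 249.116) / 77700 m = 1.926e-03 mm/s.
R = 1.926e-03 × 3600 = 6.93 mm/hr.
Over 15 h: total = 6.93 × 15 = 103.95 ≈ 104 mm.

R ≈ 6.93 mm/hr; total ≈ 104 mm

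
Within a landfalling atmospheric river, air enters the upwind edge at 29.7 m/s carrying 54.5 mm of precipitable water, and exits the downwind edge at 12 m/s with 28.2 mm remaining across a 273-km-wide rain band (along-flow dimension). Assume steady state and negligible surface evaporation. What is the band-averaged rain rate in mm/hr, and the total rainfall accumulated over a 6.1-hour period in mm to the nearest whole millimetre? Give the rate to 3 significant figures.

R ≈ 16.9 mm/hr; total ≈ 103 mm

Column moisture flux per unit crosswind length is F = V × PW.
Inflow: F_in = 29.7 × 54.5 = 1618.65 mm·m/s
Outflow: F_out = 12 × 28.2 = 338.4 mm·m/s
Steady-state rate R = (F_in − F_out)/L = (1618.65 − 338.4) / 273000 m = 4.690e-03 mm/s.
R = 4.690e-03 × 3600 = 16.9 mm/hr.
Over 6.1 h: total = 16.9 × 6.1 = 103.09 ≈ 103 mm.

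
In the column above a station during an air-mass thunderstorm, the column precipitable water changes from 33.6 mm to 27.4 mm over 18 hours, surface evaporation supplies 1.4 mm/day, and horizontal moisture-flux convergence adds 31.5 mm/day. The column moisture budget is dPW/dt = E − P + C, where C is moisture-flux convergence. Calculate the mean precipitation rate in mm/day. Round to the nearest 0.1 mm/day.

dPW/dt = (27.4 − 33.6) mm / (18/24 day) = -8.267 mm/day.
P = E + C − dPW/dt = 1.4 + (31.5) − (-8.267) = 41.2 mm/day.

P ≈ 41.2 mm/day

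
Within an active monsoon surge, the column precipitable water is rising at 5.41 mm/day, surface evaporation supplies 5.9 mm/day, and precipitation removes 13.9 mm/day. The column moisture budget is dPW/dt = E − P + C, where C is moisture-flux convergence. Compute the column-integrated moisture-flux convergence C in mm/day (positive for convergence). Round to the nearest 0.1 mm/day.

C ≈ 13.4 mm/day

dPW/dt = +5.41 mm/day.
C = dPW/dt − E + P = (+5.41) − 5.9 + 13.9 = 13.4 mm/day.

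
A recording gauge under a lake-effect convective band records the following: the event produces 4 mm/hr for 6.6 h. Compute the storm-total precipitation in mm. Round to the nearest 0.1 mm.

total ≈ 26.4 mm

Total = Σ Rᵢ Δtᵢ = 4 × 6.6
      = 26.4 = 26.4 mm.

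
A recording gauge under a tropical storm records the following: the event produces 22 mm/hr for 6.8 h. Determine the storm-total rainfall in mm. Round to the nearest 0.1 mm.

total ≈ 149.6 mm

Total = Σ Rᵢ Δtᵢ = 22 × 6.8
      = 149.6 = 149.6 mm.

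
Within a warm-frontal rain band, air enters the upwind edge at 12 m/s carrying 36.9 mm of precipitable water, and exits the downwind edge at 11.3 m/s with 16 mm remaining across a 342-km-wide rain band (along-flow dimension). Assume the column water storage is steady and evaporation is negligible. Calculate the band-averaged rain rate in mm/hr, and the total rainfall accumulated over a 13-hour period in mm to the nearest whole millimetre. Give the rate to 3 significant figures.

R ≈ 2.76 mm/hr; total ≈ 36 mm

Column moisture flux per unit crosswind length is F = V × PW.
Inflow: F_in = 12 × 36.9 = 442.8 mm·m/s
Outflow: F_out = 11.3 × 16 = 180.8 mm·m/s
Steady-state rate R = (F_in − F_out)/L = (442.8 − 180.8) / 342000 m = 7.661e-04 mm/s.
R = 7.661e-04 × 3600 = 2.76 mm/hr.
Over 13 h: total = 2.76 × 13 = 35.88 ≈ 36 mm.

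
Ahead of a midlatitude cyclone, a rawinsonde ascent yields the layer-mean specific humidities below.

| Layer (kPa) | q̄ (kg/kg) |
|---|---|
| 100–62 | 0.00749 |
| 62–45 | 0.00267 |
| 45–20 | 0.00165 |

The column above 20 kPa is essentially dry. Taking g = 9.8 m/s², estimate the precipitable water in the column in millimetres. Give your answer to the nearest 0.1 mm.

Precipitable water is the column-integrated vapour mass per unit area: PW = (1/g) Σ q̄ Δp, with q in kg/kg and Δp in Pa (1 kg/m² of water = 1 mm).
Layer 100–62 kPa: Δp = 380 hPa = 38000 Pa, q̄ = 0.00749 kg/kg → 0.00749 × 38000 / 9.8 = 29.04 mm
Layer 62–45 kPa: Δp = 170 hPa = 17000 Pa, q̄ = 0.00267 kg/kg → 0.00267 × 17000 / 9.8 = 4.63 mm
Layer 45–20 kPa: Δp = 250 hPa = 25000 Pa, q̄ = 0.00165 kg/kg → 0.00165 × 25000 / 9.8 = 4.21 mm
PW = 29.04 + 4.63 + 4.21 = 37.88 ≈ 37.9 mm.

PW ≈ 37.9 mm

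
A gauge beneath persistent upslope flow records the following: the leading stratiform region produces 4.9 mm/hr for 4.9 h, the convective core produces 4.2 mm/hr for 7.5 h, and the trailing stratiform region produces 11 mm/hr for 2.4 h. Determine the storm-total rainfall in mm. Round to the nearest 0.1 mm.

Total = Σ Rᵢ Δtᵢ = 4.9 × 4.9 + 4.2 × 7.5 + 11 × 2.4
      = 24.01 + 31.5 + 26.4 = 81.9 mm.

total ≈ 81.9 mm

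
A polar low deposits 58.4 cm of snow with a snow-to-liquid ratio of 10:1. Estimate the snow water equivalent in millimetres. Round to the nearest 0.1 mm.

SWE = snow depth / ratio = 58.4 cm / 10 = 5.840 cm = 58.4 mm.

SWE ≈ 58.4 mm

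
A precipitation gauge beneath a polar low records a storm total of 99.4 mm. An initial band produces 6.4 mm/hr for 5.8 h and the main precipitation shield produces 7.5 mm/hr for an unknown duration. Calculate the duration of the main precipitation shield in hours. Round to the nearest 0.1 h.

Known phases: 6.4 × 5.8 = 37.12 mm.
Remaining depth = 99.4 − 37.12 = 62.28 mm.
Duration = 62.28 / 7.5 = 8.3 h.

duration ≈ 8.3 h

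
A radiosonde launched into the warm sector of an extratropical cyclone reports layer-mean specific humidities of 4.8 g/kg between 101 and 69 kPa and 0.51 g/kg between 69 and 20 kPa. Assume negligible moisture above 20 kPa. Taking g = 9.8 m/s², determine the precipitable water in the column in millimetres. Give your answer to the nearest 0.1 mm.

Precipitable water is the column-integrated vapour mass per unit area: PW = (1/g) Σ q̄ Δp, with q in kg/kg and Δp in Pa (1 kg/m² of water = 1 mm).
Layer 101–69 kPa: Δp = 320 hPa = 32000 Pa, q̄ = 0.0048 kg/kg → 0.0048 × 32000 / 9.8 = 15.67 mm
Layer 69–20 kPa: Δp = 490 hPa = 49000 Pa, q̄ = 0.00051 kg/kg → 0.00051 × 49000 / 9.8 = 2.55 mm
PW = 15.67 + 2.55 = 18.22 ≈ 18.2 mm.

PW ≈ 18.2 mm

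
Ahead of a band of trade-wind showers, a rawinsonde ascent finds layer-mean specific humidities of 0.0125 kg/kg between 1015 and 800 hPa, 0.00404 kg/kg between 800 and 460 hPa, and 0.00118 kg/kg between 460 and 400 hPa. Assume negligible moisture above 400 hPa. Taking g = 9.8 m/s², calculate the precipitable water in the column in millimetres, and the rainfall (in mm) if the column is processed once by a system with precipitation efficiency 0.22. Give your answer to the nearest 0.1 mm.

Precipitable water is the column-integrated vapour mass per unit area: PW = (1/g) Σ q̄ Δp, with q in kg/kg and Δp in Pa (1 kg/m² of water = 1 mm).
Layer 1015–800 hPa: Δp = 215 hPa = 21500 Pa, q̄ = 0.0125 kg/kg → 0.0125 × 21500 / 9.8 = 27.42 mm
Layer 800–460 hPa: Δp = 340 hPa = 34000 Pa, q̄ = 0.00404 kg/kg → 0.00404 × 34000 / 9.8 = 14.02 mm
Layer 460–400 hPa: Δp = 60 hPa = 6000 Pa, q̄ = 0.00118 kg/kg → 0.00118 × 6000 / 9.8 = 0.72 mm
PW = 27.42 + 14.02 + 0.72 = 42.16 ≈ 42.2 mm.
Rainfall = ε × PW = 0.22 × 42.2 = 9.3 mm.

PW ≈ 42.2 mm; rainfall ≈ 9.3 mm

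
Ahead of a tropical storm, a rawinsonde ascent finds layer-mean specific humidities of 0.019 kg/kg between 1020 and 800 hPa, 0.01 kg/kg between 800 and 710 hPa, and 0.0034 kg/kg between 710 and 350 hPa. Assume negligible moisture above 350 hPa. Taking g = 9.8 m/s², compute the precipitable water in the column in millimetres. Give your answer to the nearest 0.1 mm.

Precipitable water is the column-integrated vapour mass per unit area: PW = (1/g) Σ q̄ Δp, with q in kg/kg and Δp in Pa (1 kg/m² of water = 1 mm).
Layer 1020–800 hPa: Δp = 220 hPa = 22000 Pa, q̄ = 0.019 kg/kg → 0.019 × 22000 / 9.8 = 42.65 mm
Layer 800–710 hPa: Δp = 90 hPa = 9000 Pa, q̄ = 0.01 kg/kg → 0.01 × 9000 / 9.8 = 9.18 mm
Layer 710–350 hPa: Δp = 360 hPa = 36000 Pa, q̄ = 0.0034 kg/kg → 0.0034 × 36000 / 9.8 = 12.49 mm
PW = 42.65 + 9.18 + 12.49 = 64.32 ≈ 64.3 mm.

PW ≈ 64.3 mm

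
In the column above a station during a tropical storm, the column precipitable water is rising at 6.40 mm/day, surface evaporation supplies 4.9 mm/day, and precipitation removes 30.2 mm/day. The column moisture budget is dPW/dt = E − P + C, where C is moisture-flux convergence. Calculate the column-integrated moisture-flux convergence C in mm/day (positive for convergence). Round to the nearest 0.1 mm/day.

C ≈ 31.7 mm/day

dPW/dt = +6.40 mm/day.
C = dPW/dt − E + P = (+6.40) − 4.9 + 30.2 = 31.7 mm/day.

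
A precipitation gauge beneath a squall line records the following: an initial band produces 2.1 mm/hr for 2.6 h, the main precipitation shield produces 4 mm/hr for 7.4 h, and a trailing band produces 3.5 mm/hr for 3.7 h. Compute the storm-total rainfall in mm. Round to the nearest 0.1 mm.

Total = Σ Rᵢ Δtᵢ = 2.1 × 2.6 + 4 × 7.4 + 3.5 × 3.7
      = 5.46 + 29.6 + 12.95 = 48.0 mm.

total ≈ 48.0 mm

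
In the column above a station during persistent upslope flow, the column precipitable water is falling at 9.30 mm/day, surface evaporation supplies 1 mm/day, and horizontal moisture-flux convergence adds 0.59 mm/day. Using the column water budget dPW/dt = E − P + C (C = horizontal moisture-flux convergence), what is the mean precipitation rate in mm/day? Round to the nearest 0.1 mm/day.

P ≈ 10.9 mm/day

dPW/dt = -9.30 mm/day.
P = E + C − dPW/dt = 1 + (0.59) − (-9.30) = 10.9 mm/day.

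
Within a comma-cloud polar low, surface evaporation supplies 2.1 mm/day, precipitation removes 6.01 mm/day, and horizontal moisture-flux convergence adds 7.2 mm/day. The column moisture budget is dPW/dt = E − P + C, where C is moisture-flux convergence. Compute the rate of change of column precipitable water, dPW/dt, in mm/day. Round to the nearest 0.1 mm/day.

dPW/dt = E − P + C = 2.1 − 6.01 + (7.2) = 3.3 mm/day.

dPW/dt ≈ 3.3 mm/day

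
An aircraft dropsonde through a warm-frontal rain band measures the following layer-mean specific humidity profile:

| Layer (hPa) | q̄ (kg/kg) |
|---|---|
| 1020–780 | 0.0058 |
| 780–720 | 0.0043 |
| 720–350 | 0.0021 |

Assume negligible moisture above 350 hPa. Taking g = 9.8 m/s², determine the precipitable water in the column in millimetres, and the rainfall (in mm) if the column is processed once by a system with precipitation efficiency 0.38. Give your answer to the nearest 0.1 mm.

PW ≈ 24.8 mm; rainfall ≈ 9.4 mm

Precipitable water is the column-integrated vapour mass per unit area: PW = (1/g) Σ q̄ Δp, with q in kg/kg and Δp in Pa (1 kg/m² of water = 1 mm).
Layer 1020–780 hPa: Δp = 240 hPa = 24000 Pa, q̄ = 0.0058 kg/kg → 0.0058 × 24000 / 9.8 = 14.20 mm
Layer 780–720 hPa: Δp = 60 hPa = 6000 Pa, q̄ = 0.0043 kg/kg → 0.0043 × 6000 / 9.8 = 2.63 mm
Layer 720–350 hPa: Δp = 370 hPa = 37000 Pa, q̄ = 0.0021 kg/kg → 0.0021 × 37000 / 9.8 = 7.93 mm
PW = 14.20 + 2.63 + 7.93 = 24.76 ≈ 24.8 mm.
Rainfall = ε × PW = 0.38 × 24.8 = 9.4 mm.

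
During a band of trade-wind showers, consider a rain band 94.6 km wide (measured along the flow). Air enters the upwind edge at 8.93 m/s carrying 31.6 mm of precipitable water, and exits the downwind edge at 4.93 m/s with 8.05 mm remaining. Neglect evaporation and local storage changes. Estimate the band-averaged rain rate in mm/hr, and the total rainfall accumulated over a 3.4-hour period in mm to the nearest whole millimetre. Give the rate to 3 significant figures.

Column moisture flux per unit crosswind length is F = V × PW.
Inflow: F_in = 8.93 × 31.6 = 282.188 mm·m/s
Outflow: F_out = 4.93 × 8.05 = 39.6865 mm·m/s
Steady-state rate R = (F_in − F_out)/L = (282.188 − 39.6865) / 94600 m = 2.563e-03 mm/s.
R = 2.563e-03 × 3600 = 9.23 mm/hr.
Over 3.4 h: total = 9.23 × 3.4 = 31.382 ≈ 31 mm.

R ≈ 9.23 mm/hr; total ≈ 31 mm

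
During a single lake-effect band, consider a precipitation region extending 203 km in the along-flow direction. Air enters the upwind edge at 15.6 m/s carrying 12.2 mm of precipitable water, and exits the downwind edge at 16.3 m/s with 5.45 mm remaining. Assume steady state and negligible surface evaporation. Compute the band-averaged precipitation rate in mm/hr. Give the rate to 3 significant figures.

Column moisture flux per unit crosswind length is F = V × PW.
Inflow: F_in = 15.6 × 12.2 = 190.32 mm·m/s
Outflow: F_out = 16.3 × 5.45 = 88.835 mm·m/s
Steady-state rate R = (F_in − F_out)/L = (190.32 − 88.835) / 203000 m = 4.999e-04 mm/s.
R = 4.999e-04 × 3600 = 1.80 mm/hr.

R ≈ 1.80 mm/hr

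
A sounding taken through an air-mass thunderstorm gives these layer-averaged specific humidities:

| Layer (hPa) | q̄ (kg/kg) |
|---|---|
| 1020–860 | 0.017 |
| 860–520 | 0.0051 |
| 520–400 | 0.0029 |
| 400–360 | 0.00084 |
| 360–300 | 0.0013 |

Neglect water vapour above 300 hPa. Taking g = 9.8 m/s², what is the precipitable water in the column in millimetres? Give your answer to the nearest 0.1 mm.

Precipitable water is the column-integrated vapour mass per unit area: PW = (1/g) Σ q̄ Δp, with q in kg/kg and Δp in Pa (1 kg/m² of water = 1 mm).
Layer 1020–860 hPa: Δp = 160 hPa = 16000 Pa, q̄ = 0.017 kg/kg → 0.017 × 16000 / 9.8 = 27.76 mm
Layer 860–520 hPa: Δp = 340 hPa = 34000 Pa, q̄ = 0.0051 kg/kg → 0.0051 × 34000 / 9.8 = 17.69 mm
Layer 520–400 hPa: Δp = 120 hPa = 12000 Pa, q̄ = 0.0029 kg/kg → 0.0029 × 12000 / 9.8 = 3.55 mm
Layer 400–360 hPa: Δp = 40 hPa = 4000 Pa, q̄ = 0.00084 kg/kg → 0.00084 × 4000 / 9.8 = 0.34 mm
Layer 360–300 hPa: Δp = 60 hPa = 6000 Pa, q̄ = 0.0013 kg/kg → 0.0013 × 6000 / 9.8 = 0.80 mm
PW = 27.76 + 17.69 + 3.55 + 0.34 + 0.80 = 50.14 ≈ 50.1 mm.

PW ≈ 50.1 mm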